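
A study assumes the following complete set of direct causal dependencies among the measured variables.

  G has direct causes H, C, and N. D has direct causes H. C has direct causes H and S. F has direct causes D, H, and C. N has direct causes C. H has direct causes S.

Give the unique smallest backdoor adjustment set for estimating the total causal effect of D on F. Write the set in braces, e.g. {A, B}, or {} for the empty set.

Variables eligible for adjustment (non-descendants of D, excluding D and F): {C, G, H, N, S}.
Backdoor paths from D to F:
  P1: D <- H <- S -> C -> F
  P2: D <- H -> C -> F
  P3: D <- H -> F
  P4: D <- H -> G <- C -> F
  P5: D <- H -> G <- N <- C -> F
The empty set is not sufficient: P1 (D <- H <- S -> C -> F) has no collider blocking it and no conditioned non-collider, so it is open.
Try {H}:
  P1: blocked at chain node H ∈ conditioning set.
  P2: blocked at fork node H ∈ conditioning set.
  P3: blocked at fork node H ∈ conditioning set.
  P4: blocked at fork node H ∈ conditioning set.
  P5: blocked at fork node H ∈ conditioning set.
{H} contains no descendant of D and blocks every backdoor path.
No other singleton works — e.g. {S} leaves P2 open — so {H} is the unique smallest valid adjustment set.

{H}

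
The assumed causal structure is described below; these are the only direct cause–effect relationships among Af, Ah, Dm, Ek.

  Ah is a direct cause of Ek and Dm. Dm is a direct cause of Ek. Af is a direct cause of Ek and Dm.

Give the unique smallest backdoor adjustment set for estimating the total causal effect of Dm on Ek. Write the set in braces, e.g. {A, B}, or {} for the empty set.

Variables eligible for adjustment (non-descendants of Dm, excluding Dm and Ek): {Af, Ah}.
Backdoor paths from Dm to Ek:
  P1: Dm <- Ah -> Ek
  P2: Dm <- Af -> Ek
The empty set is not sufficient: P1 (Dm <- Ah -> Ek) has no collider blocking it and no conditioned non-collider, so it is open.
Try {Af, Ah}:
  P1: blocked at fork node Ah ∈ conditioning set.
  P2: blocked at fork node Af ∈ conditioning set.
{Af, Ah} contains no descendant of Dm and blocks every backdoor path.
Every element of {Af, Ah} is needed (dropping Af leaves P2 open; dropping Ah leaves P1 open), so no proper subset is valid.
Among all size-2 subsets of the eligible variables, only {Af, Ah} blocks every backdoor path, so it is the unique smallest valid adjustment set.

{Af, Ah}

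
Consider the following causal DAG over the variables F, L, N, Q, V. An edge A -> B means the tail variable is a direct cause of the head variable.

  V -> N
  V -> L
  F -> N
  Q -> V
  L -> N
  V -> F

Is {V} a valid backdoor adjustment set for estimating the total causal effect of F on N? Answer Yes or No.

Yes

Backdoor paths from F to N (paths whose first edge points into F):
  P1: F <- V -> L -> N
  P2: F <- V -> N
Condition 1 (no descendant of F in the set): holds — descendants of F are {N}; none are in {V}.
Condition 2 (every backdoor path blocked by {V}):
  P1: blocked at fork node V ∈ conditioning set.
  P2: blocked at fork node V ∈ conditioning set.
{V} satisfies the backdoor criterion.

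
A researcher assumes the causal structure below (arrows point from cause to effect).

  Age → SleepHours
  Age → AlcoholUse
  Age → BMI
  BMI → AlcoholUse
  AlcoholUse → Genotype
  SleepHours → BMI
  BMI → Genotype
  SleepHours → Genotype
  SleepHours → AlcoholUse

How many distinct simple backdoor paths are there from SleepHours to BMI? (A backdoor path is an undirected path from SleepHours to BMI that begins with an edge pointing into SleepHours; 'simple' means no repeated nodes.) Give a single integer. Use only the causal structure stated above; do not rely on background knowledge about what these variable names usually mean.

A backdoor path from SleepHours to BMI is any simple undirected path whose first edge points into SleepHours (i.e. leaves SleepHours via a parent).
Parents of SleepHours: {Age}.
Enumerating:
  P1: SleepHours <- Age -> BMI
  P2: SleepHours <- Age -> AlcoholUse <- BMI
  P3: SleepHours <- Age -> AlcoholUse -> Genotype <- BMI
That exhausts the simple backdoor paths. Count: 3.

3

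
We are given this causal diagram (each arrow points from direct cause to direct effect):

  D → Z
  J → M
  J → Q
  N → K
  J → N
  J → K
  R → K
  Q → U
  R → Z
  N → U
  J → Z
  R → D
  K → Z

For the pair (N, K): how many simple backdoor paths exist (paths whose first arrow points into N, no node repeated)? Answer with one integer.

A backdoor path from N to K is any simple undirected path whose first edge points into N (i.e. leaves N via a parent).
Parents of N: {J}.
Enumerating:
  P1: N <- J -> K
  P2: N <- J -> Z <- R -> K
  P3: N <- J -> Z <- D <- R -> K
  P4: N <- J -> Z <- K
That exhausts the simple backdoor paths. Count: 4.

4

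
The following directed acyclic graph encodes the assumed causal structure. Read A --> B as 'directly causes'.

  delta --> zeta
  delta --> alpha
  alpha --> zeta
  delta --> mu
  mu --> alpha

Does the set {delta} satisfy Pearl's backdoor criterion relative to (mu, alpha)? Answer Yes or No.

Yes

Backdoor paths from mu to alpha (paths whose first edge points into mu):
  P1: mu <- delta -> alpha
  P2: mu <- delta -> zeta <- alpha
Condition 1 (no descendant of mu in the set): holds — descendants of mu are {alpha, zeta}; none are in {delta}.
Condition 2 (every backdoor path blocked by {delta}):
  P1: blocked at fork node delta ∈ conditioning set.
  P2: blocked at fork node delta ∈ conditioning set.
{delta} satisfies the backdoor criterion.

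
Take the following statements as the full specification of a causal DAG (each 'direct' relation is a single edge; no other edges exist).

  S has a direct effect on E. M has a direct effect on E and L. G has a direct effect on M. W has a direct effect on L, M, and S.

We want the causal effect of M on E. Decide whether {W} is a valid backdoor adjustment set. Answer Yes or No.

Backdoor paths from M to E (paths whose first edge points into M):
  P1: M <- W -> S -> E
Condition 1 (no descendant of M in the set): holds — descendants of M are {E, L}; none are in {W}.
Condition 2 (every backdoor path blocked by {W}):
  P1: blocked at fork node W ∈ conditioning set.
{W} satisfies the backdoor criterion.

Yes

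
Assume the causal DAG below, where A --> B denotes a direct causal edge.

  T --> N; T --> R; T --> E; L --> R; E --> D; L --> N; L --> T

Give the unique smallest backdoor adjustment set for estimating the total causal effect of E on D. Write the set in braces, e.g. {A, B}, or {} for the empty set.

{}

Variables eligible for adjustment (non-descendants of E, excluding E and D): {L, N, R, T}.
Backdoor paths from E to D:
  (none)
With no backdoor paths the empty set already satisfies the criterion, and it is trivially minimal.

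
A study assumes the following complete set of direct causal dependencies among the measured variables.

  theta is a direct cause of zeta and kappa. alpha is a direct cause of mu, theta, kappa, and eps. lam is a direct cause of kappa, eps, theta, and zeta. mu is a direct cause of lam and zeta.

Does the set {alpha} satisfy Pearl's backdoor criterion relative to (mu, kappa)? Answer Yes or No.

Backdoor paths from mu to kappa (paths whose first edge points into mu):
  P1: mu <- alpha -> eps <- lam -> theta -> kappa
  P2: mu <- alpha -> eps <- lam -> zeta <- theta -> kappa
  P3: mu <- alpha -> eps <- lam -> kappa
  P4: mu <- alpha -> theta <- lam -> kappa
  P5: mu <- alpha -> theta -> zeta <- lam -> kappa
  P6: mu <- alpha -> theta -> kappa
  P7: mu <- alpha -> kappa
Condition 1 (no descendant of mu in the set): holds — descendants of mu are {eps, kappa, lam, theta, zeta}; none are in {alpha}.
Condition 2 (every backdoor path blocked by {alpha}):
  P1: blocked at fork node alpha ∈ conditioning set.
  P2: blocked at fork node alpha ∈ conditioning set.
  P3: blocked at fork node alpha ∈ conditioning set.
  P4: blocked at fork node alpha ∈ conditioning set.
  P5: blocked at fork node alpha ∈ conditioning set.
  P6: blocked at fork node alpha ∈ conditioning set.
  P7: blocked at fork node alpha ∈ conditioning set.
{alpha} satisfies the backdoor criterion.

Yes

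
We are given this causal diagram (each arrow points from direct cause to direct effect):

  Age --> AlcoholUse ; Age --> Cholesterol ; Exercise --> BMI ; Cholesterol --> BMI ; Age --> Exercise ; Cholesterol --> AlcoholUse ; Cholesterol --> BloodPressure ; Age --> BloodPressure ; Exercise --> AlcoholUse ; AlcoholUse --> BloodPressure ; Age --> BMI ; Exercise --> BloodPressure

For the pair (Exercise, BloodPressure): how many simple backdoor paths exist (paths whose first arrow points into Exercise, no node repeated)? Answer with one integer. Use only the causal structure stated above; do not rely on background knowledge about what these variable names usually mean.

7

A backdoor path from Exercise to BloodPressure is any simple undirected path whose first edge points into Exercise (i.e. leaves Exercise via a parent).
Parents of Exercise: {Age}.
Enumerating:
  P1: Exercise <- Age -> Cholesterol -> AlcoholUse -> BloodPressure
  P2: Exercise <- Age -> Cholesterol -> BloodPressure
  P3: Exercise <- Age -> BMI <- Cholesterol -> AlcoholUse -> BloodPressure
  P4: Exercise <- Age -> BMI <- Cholesterol -> BloodPressure
  P5: Exercise <- Age -> AlcoholUse <- Cholesterol -> BloodPressure
  P6: Exercise <- Age -> AlcoholUse -> BloodPressure
  P7: Exercise <- Age -> BloodPressure
That exhausts the simple backdoor paths. Count: 7.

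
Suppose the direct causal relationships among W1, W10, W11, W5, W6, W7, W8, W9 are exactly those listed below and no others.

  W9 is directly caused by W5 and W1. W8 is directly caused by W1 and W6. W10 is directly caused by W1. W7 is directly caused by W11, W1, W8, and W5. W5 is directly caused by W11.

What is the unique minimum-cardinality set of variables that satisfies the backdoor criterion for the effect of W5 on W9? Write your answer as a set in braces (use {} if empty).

Variables eligible for adjustment (non-descendants of W5, excluding W5 and W9): {W1, W10, W11, W6, W8}.
Backdoor paths from W5 to W9:
  P1: W5 <- W11 -> W7 <- W1 -> W9
  P2: W5 <- W11 -> W7 <- W8 <- W1 -> W9
Each backdoor path contains an unconditioned collider, so every path is already blocked with the empty conditioning set:
  P1: blocked at collider W7 (neither it nor any descendant is in the conditioning set).
  P2: blocked at collider W7 (neither it nor any descendant is in the conditioning set).
The empty set is therefore the unique smallest valid set.

{}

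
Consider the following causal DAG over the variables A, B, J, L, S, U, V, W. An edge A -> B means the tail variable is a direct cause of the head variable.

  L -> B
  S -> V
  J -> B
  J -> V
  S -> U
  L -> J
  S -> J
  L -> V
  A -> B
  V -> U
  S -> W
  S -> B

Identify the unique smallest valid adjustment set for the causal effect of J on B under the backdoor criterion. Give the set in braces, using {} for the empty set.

{L, S}

Variables eligible for adjustment (non-descendants of J, excluding J and B): {A, L, S, W}.
Backdoor paths from J to B:
  P1: J <- S -> V <- L -> B
  P2: J <- S -> U <- V <- L -> B
  P3: J <- S -> B
  P4: J <- L -> V <- S -> B
  P5: J <- L -> V -> U <- S -> B
  P6: J <- L -> B
The empty set is not sufficient: P3 (J <- S -> B) has no collider blocking it and no conditioned non-collider, so it is open.
Try {L, S}:
  P1: blocked at fork node S ∈ conditioning set.
  P2: blocked at fork node S ∈ conditioning set.
  P3: blocked at fork node S ∈ conditioning set.
  P4: blocked at fork node L ∈ conditioning set.
  P5: blocked at fork node L ∈ conditioning set.
  P6: blocked at fork node L ∈ conditioning set.
{L, S} contains no descendant of J and blocks every backdoor path.
Every element of {L, S} is needed (dropping L leaves P6 open; dropping S leaves P3 open), so no proper subset is valid.
Among all size-2 subsets of the eligible variables, only {L, S} blocks every backdoor path, so it is the unique smallest valid adjustment set.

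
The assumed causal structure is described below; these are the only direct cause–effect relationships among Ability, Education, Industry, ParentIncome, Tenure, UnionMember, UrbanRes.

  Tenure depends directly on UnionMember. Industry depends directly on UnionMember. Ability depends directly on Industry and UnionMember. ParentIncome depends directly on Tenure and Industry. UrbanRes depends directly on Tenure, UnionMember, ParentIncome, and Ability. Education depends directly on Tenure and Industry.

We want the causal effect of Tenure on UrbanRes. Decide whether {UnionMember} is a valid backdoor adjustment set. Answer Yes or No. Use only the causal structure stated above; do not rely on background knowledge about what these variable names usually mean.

Yes

Backdoor paths from Tenure to UrbanRes (paths whose first edge points into Tenure):
  P1: Tenure <- UnionMember -> Industry -> Ability -> UrbanRes
  P2: Tenure <- UnionMember -> Industry -> ParentIncome -> UrbanRes
  P3: Tenure <- UnionMember -> Ability <- Industry -> ParentIncome -> UrbanRes
  P4: Tenure <- UnionMember -> Ability -> UrbanRes
  P5: Tenure <- UnionMember -> UrbanRes
Condition 1 (no descendant of Tenure in the set): holds — descendants of Tenure are {Education, ParentIncome, UrbanRes}; none are in {UnionMember}.
Condition 2 (every backdoor path blocked by {UnionMember}):
  P1: blocked at fork node UnionMember ∈ conditioning set.
  P2: blocked at fork node UnionMember ∈ conditioning set.
  P3: blocked at fork node UnionMember ∈ conditioning set.
  P4: blocked at fork node UnionMember ∈ conditioning set.
  P5: blocked at fork node UnionMember ∈ conditioning set.
{UnionMember} satisfies the backdoor criterion.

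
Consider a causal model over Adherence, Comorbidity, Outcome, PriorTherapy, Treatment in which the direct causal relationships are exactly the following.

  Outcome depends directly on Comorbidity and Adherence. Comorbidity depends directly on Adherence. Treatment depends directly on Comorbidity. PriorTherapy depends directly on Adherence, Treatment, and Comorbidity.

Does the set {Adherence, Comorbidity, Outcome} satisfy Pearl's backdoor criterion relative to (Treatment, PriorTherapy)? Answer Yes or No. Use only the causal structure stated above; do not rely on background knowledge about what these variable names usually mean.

Backdoor paths from Treatment to PriorTherapy (paths whose first edge points into Treatment):
  P1: Treatment <- Comorbidity <- Adherence -> PriorTherapy
  P2: Treatment <- Comorbidity -> PriorTherapy
  P3: Treatment <- Comorbidity -> Outcome <- Adherence -> PriorTherapy
Condition 1 (no descendant of Treatment in the set): holds — descendants of Treatment are {PriorTherapy}; none are in {Adherence, Comorbidity, Outcome}.
Condition 2 (every backdoor path blocked by {Adherence, Comorbidity, Outcome}):
  P1: blocked at chain node Comorbidity ∈ conditioning set.
  P2: blocked at fork node Comorbidity ∈ conditioning set.
  P3: blocked at fork node Comorbidity ∈ conditioning set.
{Adherence, Comorbidity, Outcome} satisfies the backdoor criterion.

Yes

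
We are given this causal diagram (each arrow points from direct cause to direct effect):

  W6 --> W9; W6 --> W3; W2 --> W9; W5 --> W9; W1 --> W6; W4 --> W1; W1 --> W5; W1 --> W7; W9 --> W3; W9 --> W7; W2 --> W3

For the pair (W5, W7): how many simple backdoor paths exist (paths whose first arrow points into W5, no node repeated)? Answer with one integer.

4

A backdoor path from W5 to W7 is any simple undirected path whose first edge points into W5 (i.e. leaves W5 via a parent).
Parents of W5: {W1}.
Enumerating:
  P1: W5 <- W1 -> W6 -> W9 -> W7
  P2: W5 <- W1 -> W6 -> W3 <- W2 -> W9 -> W7
  P3: W5 <- W1 -> W6 -> W3 <- W9 -> W7
  P4: W5 <- W1 -> W7
That exhausts the simple backdoor paths. Count: 4.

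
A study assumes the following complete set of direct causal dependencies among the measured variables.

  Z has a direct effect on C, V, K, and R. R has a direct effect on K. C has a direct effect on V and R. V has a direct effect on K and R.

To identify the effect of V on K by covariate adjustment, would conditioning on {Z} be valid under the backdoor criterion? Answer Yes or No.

Backdoor paths from V to K (paths whose first edge points into V):
  P1: V <- Z -> C -> R -> K
  P2: V <- Z -> R -> K
  P3: V <- Z -> K
  P4: V <- C <- Z -> R -> K
  P5: V <- C <- Z -> K
  P6: V <- C -> R <- Z -> K
  P7: V <- C -> R -> K
Condition 1 (no descendant of V in the set): holds — descendants of V are {K, R}; none are in {Z}.
Condition 2 (every backdoor path blocked by {Z}):
  P1: blocked at fork node Z ∈ conditioning set.
  P2: blocked at fork node Z ∈ conditioning set.
  P3: blocked at fork node Z ∈ conditioning set.
  P4: blocked at fork node Z ∈ conditioning set.
  P5: blocked at fork node Z ∈ conditioning set.
  P6: blocked at collider R (neither it nor any descendant is in the conditioning set).
  P7: open — no interior node is in the conditioning set.
{Z} does not satisfy the backdoor criterion.

No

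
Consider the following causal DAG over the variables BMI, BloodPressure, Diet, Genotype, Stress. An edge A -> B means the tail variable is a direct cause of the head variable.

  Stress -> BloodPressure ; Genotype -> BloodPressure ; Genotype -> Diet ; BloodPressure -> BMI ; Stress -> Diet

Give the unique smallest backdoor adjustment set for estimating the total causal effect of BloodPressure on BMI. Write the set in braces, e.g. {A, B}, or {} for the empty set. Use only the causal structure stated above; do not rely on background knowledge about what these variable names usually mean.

{}

Variables eligible for adjustment (non-descendants of BloodPressure, excluding BloodPressure and BMI): {Diet, Genotype, Stress}.
Backdoor paths from BloodPressure to BMI:
  (none)
With no backdoor paths the empty set already satisfies the criterion, and it is trivially minimal.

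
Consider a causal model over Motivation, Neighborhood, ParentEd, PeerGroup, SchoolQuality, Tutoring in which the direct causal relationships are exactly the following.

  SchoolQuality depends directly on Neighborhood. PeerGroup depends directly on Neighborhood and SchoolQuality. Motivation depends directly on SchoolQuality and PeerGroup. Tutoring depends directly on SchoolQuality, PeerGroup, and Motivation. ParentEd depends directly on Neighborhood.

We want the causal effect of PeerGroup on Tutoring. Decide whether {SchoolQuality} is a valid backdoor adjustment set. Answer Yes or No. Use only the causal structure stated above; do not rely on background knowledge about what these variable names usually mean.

Backdoor paths from PeerGroup to Tutoring (paths whose first edge points into PeerGroup):
  P1: PeerGroup <- Neighborhood -> SchoolQuality -> Motivation -> Tutoring
  P2: PeerGroup <- Neighborhood -> SchoolQuality -> Tutoring
  P3: PeerGroup <- SchoolQuality -> Motivation -> Tutoring
  P4: PeerGroup <- SchoolQuality -> Tutoring
Condition 1 (no descendant of PeerGroup in the set): holds — descendants of PeerGroup are {Motivation, Tutoring}; none are in {SchoolQuality}.
Condition 2 (every backdoor path blocked by {SchoolQuality}):
  P1: blocked at chain node SchoolQuality ∈ conditioning set.
  P2: blocked at chain node SchoolQuality ∈ conditioning set.
  P3: blocked at fork node SchoolQuality ∈ conditioning set.
  P4: blocked at fork node SchoolQuality ∈ conditioning set.
{SchoolQuality} satisfies the backdoor criterion.

Yes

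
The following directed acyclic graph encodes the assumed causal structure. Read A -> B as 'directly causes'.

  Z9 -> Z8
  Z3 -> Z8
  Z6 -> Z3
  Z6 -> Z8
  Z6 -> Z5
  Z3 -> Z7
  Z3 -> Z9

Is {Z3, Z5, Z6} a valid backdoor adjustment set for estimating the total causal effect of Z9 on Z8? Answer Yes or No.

Yes

Backdoor paths from Z9 to Z8 (paths whose first edge points into Z9):
  P1: Z9 <- Z3 <- Z6 -> Z8
  P2: Z9 <- Z3 -> Z8
Condition 1 (no descendant of Z9 in the set): holds — descendants of Z9 are {Z8}; none are in {Z3, Z5, Z6}.
Condition 2 (every backdoor path blocked by {Z3, Z5, Z6}):
  P1: blocked at chain node Z3 ∈ conditioning set.
  P2: blocked at fork node Z3 ∈ conditioning set.
{Z3, Z5, Z6} satisfies the backdoor criterion.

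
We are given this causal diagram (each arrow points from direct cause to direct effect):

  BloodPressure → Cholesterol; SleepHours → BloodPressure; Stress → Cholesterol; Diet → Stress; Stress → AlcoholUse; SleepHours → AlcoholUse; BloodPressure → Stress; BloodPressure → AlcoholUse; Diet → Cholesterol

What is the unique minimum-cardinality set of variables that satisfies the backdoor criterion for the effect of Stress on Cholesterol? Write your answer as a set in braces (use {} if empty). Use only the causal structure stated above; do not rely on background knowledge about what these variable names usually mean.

Variables eligible for adjustment (non-descendants of Stress, excluding Stress and Cholesterol): {BloodPressure, Diet, SleepHours}.
Backdoor paths from Stress to Cholesterol:
  P1: Stress <- BloodPressure -> Cholesterol
  P2: Stress <- Diet -> Cholesterol
The empty set is not sufficient: P1 (Stress <- BloodPressure -> Cholesterol) has no collider blocking it and no conditioned non-collider, so it is open.
Try {BloodPressure, Diet}:
  P1: blocked at fork node BloodPressure ∈ conditioning set.
  P2: blocked at fork node Diet ∈ conditioning set.
{BloodPressure, Diet} contains no descendant of Stress and blocks every backdoor path.
Every element of {BloodPressure, Diet} is needed (dropping BloodPressure leaves P1 open; dropping Diet leaves P2 open), so no proper subset is valid.
Among all size-2 subsets of the eligible variables, only {BloodPressure, Diet} blocks every backdoor path, so it is the unique smallest valid adjustment set.

{BloodPressure, Diet}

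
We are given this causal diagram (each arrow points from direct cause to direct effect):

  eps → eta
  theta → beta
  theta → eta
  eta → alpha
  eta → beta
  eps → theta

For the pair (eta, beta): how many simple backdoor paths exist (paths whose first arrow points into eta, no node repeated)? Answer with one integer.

2

A backdoor path from eta to beta is any simple undirected path whose first edge points into eta (i.e. leaves eta via a parent).
Parents of eta: {eps, theta}.
Enumerating:
  P1: eta <- eps -> theta -> beta
  P2: eta <- theta -> beta
That exhausts the simple backdoor paths. Count: 2.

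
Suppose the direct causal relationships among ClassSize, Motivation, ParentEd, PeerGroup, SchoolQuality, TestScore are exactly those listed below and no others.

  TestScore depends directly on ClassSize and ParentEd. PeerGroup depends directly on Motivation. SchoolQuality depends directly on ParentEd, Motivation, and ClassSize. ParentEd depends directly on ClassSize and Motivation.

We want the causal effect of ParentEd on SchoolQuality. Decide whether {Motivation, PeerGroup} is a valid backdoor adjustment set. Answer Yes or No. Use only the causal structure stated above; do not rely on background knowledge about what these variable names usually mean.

Backdoor paths from ParentEd to SchoolQuality (paths whose first edge points into ParentEd):
  P1: ParentEd <- ClassSize -> SchoolQuality
  P2: ParentEd <- Motivation -> SchoolQuality
Condition 1 (no descendant of ParentEd in the set): holds — descendants of ParentEd are {SchoolQuality, TestScore}; none are in {Motivation, PeerGroup}.
Condition 2 (every backdoor path blocked by {Motivation, PeerGroup}):
  P1: open — no interior node is in the conditioning set.
  P2: blocked at fork node Motivation ∈ conditioning set.
{Motivation, PeerGroup} does not satisfy the backdoor criterion.

No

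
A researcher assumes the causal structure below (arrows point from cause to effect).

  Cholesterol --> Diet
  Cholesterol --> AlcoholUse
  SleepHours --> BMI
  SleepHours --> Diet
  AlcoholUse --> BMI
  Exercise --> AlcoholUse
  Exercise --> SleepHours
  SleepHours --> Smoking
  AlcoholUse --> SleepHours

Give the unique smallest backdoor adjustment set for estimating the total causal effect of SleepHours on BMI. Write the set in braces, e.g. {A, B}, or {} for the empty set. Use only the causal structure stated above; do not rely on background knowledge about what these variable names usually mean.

Variables eligible for adjustment (non-descendants of SleepHours, excluding SleepHours and BMI): {AlcoholUse, Cholesterol, Exercise}.
Backdoor paths from SleepHours to BMI:
  P1: SleepHours <- Exercise -> AlcoholUse -> BMI
  P2: SleepHours <- AlcoholUse -> BMI
The empty set is not sufficient: P1 (SleepHours <- Exercise -> AlcoholUse -> BMI) has no collider blocking it and no conditioned non-collider, so it is open.
Try {AlcoholUse}:
  P1: blocked at chain node AlcoholUse ∈ conditioning set.
  P2: blocked at fork node AlcoholUse ∈ conditioning set.
{AlcoholUse} contains no descendant of SleepHours and blocks every backdoor path.
No other singleton works — e.g. {Cholesterol} leaves P1 open — so {AlcoholUse} is the unique smallest valid adjustment set.

{AlcoholUse}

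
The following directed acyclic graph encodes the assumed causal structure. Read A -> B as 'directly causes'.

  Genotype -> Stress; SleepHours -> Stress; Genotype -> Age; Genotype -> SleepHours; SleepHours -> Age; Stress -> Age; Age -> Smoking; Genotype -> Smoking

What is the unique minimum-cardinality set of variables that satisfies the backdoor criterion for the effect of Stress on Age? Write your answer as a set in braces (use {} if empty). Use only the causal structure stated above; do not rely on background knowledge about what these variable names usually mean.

{Genotype, SleepHours}

Variables eligible for adjustment (non-descendants of Stress, excluding Stress and Age): {Genotype, SleepHours}.
Backdoor paths from Stress to Age:
  P1: Stress <- Genotype -> SleepHours -> Age
  P2: Stress <- Genotype -> Age
  P3: Stress <- Genotype -> Smoking <- Age
  P4: Stress <- SleepHours <- Genotype -> Age
  P5: Stress <- SleepHours <- Genotype -> Smoking <- Age
  P6: Stress <- SleepHours -> Age
The empty set is not sufficient: P1 (Stress <- Genotype -> SleepHours -> Age) has no collider blocking it and no conditioned non-collider, so it is open.
Try {Genotype, SleepHours}:
  P1: blocked at fork node Genotype ∈ conditioning set.
  P2: blocked at fork node Genotype ∈ conditioning set.
  P3: blocked at fork node Genotype ∈ conditioning set.
  P4: blocked at chain node SleepHours ∈ conditioning set.
  P5: blocked at chain node SleepHours ∈ conditioning set.
  P6: blocked at fork node SleepHours ∈ conditioning set.
{Genotype, SleepHours} contains no descendant of Stress and blocks every backdoor path.
Every element of {Genotype, SleepHours} is needed (dropping Genotype leaves P2 open; dropping SleepHours leaves P6 open), so no proper subset is valid.
Among all size-2 subsets of the eligible variables, only {Genotype, SleepHours} blocks every backdoor path, so it is the unique smallest valid adjustment set.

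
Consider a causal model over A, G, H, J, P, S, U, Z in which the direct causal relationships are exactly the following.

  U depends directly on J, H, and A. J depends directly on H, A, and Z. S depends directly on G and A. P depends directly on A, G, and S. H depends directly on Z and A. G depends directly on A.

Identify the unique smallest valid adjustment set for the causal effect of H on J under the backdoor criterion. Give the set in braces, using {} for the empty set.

{A, Z}

Variables eligible for adjustment (non-descendants of H, excluding H and J): {A, G, P, S, Z}.
Backdoor paths from H to J:
  P1: H <- Z -> J
  P2: H <- A -> J
  P3: H <- A -> U <- J
The empty set is not sufficient: P1 (H <- Z -> J) has no collider blocking it and no conditioned non-collider, so it is open.
Try {A, Z}:
  P1: blocked at fork node Z ∈ conditioning set.
  P2: blocked at fork node A ∈ conditioning set.
  P3: blocked at fork node A ∈ conditioning set.
{A, Z} contains no descendant of H and blocks every backdoor path.
Every element of {A, Z} is needed (dropping A leaves P2 open; dropping Z leaves P1 open), so no proper subset is valid.
Among all size-2 subsets of the eligible variables, only {A, Z} blocks every backdoor path, so it is the unique smallest valid adjustment set.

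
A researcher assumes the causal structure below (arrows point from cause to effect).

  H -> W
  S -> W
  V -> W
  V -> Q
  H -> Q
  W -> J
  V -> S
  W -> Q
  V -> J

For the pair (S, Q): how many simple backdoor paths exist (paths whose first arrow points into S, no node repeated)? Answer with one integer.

A backdoor path from S to Q is any simple undirected path whose first edge points into S (i.e. leaves S via a parent).
Parents of S: {V}.
Enumerating:
  P1: S <- V -> W <- H -> Q
  P2: S <- V -> W -> Q
  P3: S <- V -> J <- W <- H -> Q
  P4: S <- V -> J <- W -> Q
  P5: S <- V -> Q
That exhausts the simple backdoor paths. Count: 5.

5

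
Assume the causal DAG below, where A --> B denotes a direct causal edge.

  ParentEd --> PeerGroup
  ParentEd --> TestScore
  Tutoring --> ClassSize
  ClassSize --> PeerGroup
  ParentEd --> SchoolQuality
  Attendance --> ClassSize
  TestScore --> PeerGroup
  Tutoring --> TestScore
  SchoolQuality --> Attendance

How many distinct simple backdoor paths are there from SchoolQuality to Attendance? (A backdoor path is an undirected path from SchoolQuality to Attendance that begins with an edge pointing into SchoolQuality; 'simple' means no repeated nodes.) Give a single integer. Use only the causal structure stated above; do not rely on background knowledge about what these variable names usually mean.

A backdoor path from SchoolQuality to Attendance is any simple undirected path whose first edge points into SchoolQuality (i.e. leaves SchoolQuality via a parent).
Parents of SchoolQuality: {ParentEd}.
Enumerating:
  P1: SchoolQuality <- ParentEd -> TestScore <- Tutoring -> ClassSize <- Attendance
  P2: SchoolQuality <- ParentEd -> TestScore -> PeerGroup <- ClassSize <- Attendance
  P3: SchoolQuality <- ParentEd -> PeerGroup <- ClassSize <- Attendance
  P4: SchoolQuality <- ParentEd -> PeerGroup <- TestScore <- Tutoring -> ClassSize <- Attendance
That exhausts the simple backdoor paths. Count: 4.

4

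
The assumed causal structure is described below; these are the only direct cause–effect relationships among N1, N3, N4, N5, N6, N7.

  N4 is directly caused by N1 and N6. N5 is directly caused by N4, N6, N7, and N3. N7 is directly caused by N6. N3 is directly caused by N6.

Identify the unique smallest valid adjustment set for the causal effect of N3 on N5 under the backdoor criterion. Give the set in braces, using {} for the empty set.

Variables eligible for adjustment (non-descendants of N3, excluding N3 and N5): {N1, N4, N6, N7}.
Backdoor paths from N3 to N5:
  P1: N3 <- N6 -> N7 -> N5
  P2: N3 <- N6 -> N4 -> N5
  P3: N3 <- N6 -> N5
The empty set is not sufficient: P1 (N3 <- N6 -> N7 -> N5) has no collider blocking it and no conditioned non-collider, so it is open.
Try {N6}:
  P1: blocked at fork node N6 ∈ conditioning set.
  P2: blocked at fork node N6 ∈ conditioning set.
  P3: blocked at fork node N6 ∈ conditioning set.
{N6} contains no descendant of N3 and blocks every backdoor path.
No other singleton works — e.g. {N7} leaves P2 open — so {N6} is the unique smallest valid adjustment set.

{N6}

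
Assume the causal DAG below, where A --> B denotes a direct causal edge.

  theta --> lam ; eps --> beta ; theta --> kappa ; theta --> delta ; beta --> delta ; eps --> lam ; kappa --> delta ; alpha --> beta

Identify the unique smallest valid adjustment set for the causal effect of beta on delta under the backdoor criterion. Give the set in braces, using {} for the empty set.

Variables eligible for adjustment (non-descendants of beta, excluding beta and delta): {alpha, eps, kappa, lam, theta}.
Backdoor paths from beta to delta:
  P1: beta <- eps -> lam <- theta -> kappa -> delta
  P2: beta <- eps -> lam <- theta -> delta
Each backdoor path contains an unconditioned collider, so every path is already blocked with the empty conditioning set:
  P1: blocked at collider lam (neither it nor any descendant is in the conditioning set).
  P2: blocked at collider lam (neither it nor any descendant is in the conditioning set).
The empty set is therefore the unique smallest valid set.

{}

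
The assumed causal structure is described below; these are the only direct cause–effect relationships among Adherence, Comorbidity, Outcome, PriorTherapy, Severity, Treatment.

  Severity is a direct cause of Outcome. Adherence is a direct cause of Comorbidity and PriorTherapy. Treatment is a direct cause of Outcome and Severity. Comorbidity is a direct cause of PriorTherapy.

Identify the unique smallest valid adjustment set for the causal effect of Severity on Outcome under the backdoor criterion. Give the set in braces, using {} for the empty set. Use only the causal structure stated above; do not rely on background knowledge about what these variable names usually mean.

{Treatment}

Variables eligible for adjustment (non-descendants of Severity, excluding Severity and Outcome): {Adherence, Comorbidity, PriorTherapy, Treatment}.
Backdoor paths from Severity to Outcome:
  P1: Severity <- Treatment -> Outcome
The empty set is not sufficient: P1 (Severity <- Treatment -> Outcome) has no collider blocking it and no conditioned non-collider, so it is open.
Try {Treatment}:
  P1: blocked at fork node Treatment ∈ conditioning set.
{Treatment} contains no descendant of Severity and blocks every backdoor path.
No other singleton works — e.g. {Adherence} leaves P1 open — so {Treatment} is the unique smallest valid adjustment set.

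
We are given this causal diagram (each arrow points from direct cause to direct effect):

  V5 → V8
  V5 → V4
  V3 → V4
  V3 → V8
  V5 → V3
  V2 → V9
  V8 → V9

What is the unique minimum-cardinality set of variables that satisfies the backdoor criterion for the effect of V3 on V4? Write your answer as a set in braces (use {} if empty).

Variables eligible for adjustment (non-descendants of V3, excluding V3 and V4): {V2, V5}.
Backdoor paths from V3 to V4:
  P1: V3 <- V5 -> V4
The empty set is not sufficient: P1 (V3 <- V5 -> V4) has no collider blocking it and no conditioned non-collider, so it is open.
Try {V5}:
  P1: blocked at fork node V5 ∈ conditioning set.
{V5} contains no descendant of V3 and blocks every backdoor path.
No other singleton works — e.g. {V2} leaves P1 open — so {V5} is the unique smallest valid adjustment set.

{V5}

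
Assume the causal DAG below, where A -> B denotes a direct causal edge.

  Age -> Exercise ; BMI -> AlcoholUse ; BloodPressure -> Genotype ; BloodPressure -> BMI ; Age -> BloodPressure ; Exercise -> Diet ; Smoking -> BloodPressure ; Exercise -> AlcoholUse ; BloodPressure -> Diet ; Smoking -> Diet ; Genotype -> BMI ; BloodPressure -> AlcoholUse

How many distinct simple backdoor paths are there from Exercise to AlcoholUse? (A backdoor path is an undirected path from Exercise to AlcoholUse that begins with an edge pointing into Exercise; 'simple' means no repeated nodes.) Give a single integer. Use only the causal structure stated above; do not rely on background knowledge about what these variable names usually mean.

A backdoor path from Exercise to AlcoholUse is any simple undirected path whose first edge points into Exercise (i.e. leaves Exercise via a parent).
Parents of Exercise: {Age}.
Enumerating:
  P1: Exercise <- Age -> BloodPressure -> Genotype -> BMI -> AlcoholUse
  P2: Exercise <- Age -> BloodPressure -> BMI -> AlcoholUse
  P3: Exercise <- Age -> BloodPressure -> AlcoholUse
That exhausts the simple backdoor paths. Count: 3.

3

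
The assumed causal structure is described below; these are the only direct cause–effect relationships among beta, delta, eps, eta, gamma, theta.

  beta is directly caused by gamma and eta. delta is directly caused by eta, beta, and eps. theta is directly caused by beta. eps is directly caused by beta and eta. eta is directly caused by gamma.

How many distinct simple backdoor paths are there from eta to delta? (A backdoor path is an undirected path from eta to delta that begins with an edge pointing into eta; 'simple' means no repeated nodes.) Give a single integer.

2

A backdoor path from eta to delta is any simple undirected path whose first edge points into eta (i.e. leaves eta via a parent).
Parents of eta: {gamma}.
Enumerating:
  P1: eta <- gamma -> beta -> eps -> delta
  P2: eta <- gamma -> beta -> delta
That exhausts the simple backdoor paths. Count: 2.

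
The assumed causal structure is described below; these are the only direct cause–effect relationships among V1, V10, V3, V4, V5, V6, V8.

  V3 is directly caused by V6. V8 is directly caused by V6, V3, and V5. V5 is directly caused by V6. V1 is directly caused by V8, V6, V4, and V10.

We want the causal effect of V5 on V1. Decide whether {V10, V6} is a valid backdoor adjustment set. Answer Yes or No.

Backdoor paths from V5 to V1 (paths whose first edge points into V5):
  P1: V5 <- V6 -> V3 -> V8 -> V1
  P2: V5 <- V6 -> V8 -> V1
  P3: V5 <- V6 -> V1
Condition 1 (no descendant of V5 in the set): holds — descendants of V5 are {V1, V8}; none are in {V10, V6}.
Condition 2 (every backdoor path blocked by {V10, V6}):
  P1: blocked at fork node V6 ∈ conditioning set.
  P2: blocked at fork node V6 ∈ conditioning set.
  P3: blocked at fork node V6 ∈ conditioning set.
{V10, V6} satisfies the backdoor criterion.

Yes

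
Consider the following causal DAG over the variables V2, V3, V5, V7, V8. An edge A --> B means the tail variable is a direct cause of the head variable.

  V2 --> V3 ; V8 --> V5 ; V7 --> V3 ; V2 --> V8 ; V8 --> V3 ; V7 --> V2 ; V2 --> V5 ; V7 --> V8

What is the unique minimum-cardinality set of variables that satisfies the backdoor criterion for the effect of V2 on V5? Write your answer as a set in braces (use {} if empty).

{V7}

Variables eligible for adjustment (non-descendants of V2, excluding V2 and V5): {V7}.
Backdoor paths from V2 to V5:
  P1: V2 <- V7 -> V8 -> V5
  P2: V2 <- V7 -> V3 <- V8 -> V5
The empty set is not sufficient: P1 (V2 <- V7 -> V8 -> V5) has no collider blocking it and no conditioned non-collider, so it is open.
Try {V7}:
  P1: blocked at fork node V7 ∈ conditioning set.
  P2: blocked at fork node V7 ∈ conditioning set.
{V7} contains no descendant of V2 and blocks every backdoor path.
{V7} is the unique smallest valid adjustment set.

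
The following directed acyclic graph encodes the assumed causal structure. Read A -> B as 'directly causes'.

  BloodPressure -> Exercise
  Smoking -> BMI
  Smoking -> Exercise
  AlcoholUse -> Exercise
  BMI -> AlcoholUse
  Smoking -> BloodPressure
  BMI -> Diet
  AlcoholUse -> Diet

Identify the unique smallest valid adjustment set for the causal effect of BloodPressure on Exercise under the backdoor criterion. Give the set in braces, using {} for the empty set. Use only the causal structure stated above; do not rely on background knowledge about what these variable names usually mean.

Variables eligible for adjustment (non-descendants of BloodPressure, excluding BloodPressure and Exercise): {AlcoholUse, BMI, Diet, Smoking}.
Backdoor paths from BloodPressure to Exercise:
  P1: BloodPressure <- Smoking -> BMI -> AlcoholUse -> Exercise
  P2: BloodPressure <- Smoking -> BMI -> Diet <- AlcoholUse -> Exercise
  P3: BloodPressure <- Smoking -> Exercise
The empty set is not sufficient: P1 (BloodPressure <- Smoking -> BMI -> AlcoholUse -> Exercise) has no collider blocking it and no conditioned non-collider, so it is open.
Try {Smoking}:
  P1: blocked at fork node Smoking ∈ conditioning set.
  P2: blocked at fork node Smoking ∈ conditioning set.
  P3: blocked at fork node Smoking ∈ conditioning set.
{Smoking} contains no descendant of BloodPressure and blocks every backdoor path.
No other singleton works — e.g. {BMI} leaves P3 open — so {Smoking} is the unique smallest valid adjustment set.

{Smoking}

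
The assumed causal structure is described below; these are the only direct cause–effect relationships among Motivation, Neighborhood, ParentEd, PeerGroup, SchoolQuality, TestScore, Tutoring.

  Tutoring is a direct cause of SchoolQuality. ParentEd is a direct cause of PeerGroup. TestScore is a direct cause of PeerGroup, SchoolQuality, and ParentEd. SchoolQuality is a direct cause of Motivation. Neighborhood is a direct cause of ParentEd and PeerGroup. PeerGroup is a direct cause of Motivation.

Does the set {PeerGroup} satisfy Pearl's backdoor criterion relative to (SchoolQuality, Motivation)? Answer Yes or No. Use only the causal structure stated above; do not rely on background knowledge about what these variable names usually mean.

Yes

Backdoor paths from SchoolQuality to Motivation (paths whose first edge points into SchoolQuality):
  P1: SchoolQuality <- TestScore -> ParentEd <- Neighborhood -> PeerGroup -> Motivation
  P2: SchoolQuality <- TestScore -> ParentEd -> PeerGroup -> Motivation
  P3: SchoolQuality <- TestScore -> PeerGroup -> Motivation
Condition 1 (no descendant of SchoolQuality in the set): holds — descendants of SchoolQuality are {Motivation}; none are in {PeerGroup}.
Condition 2 (every backdoor path blocked by {PeerGroup}):
  P1: blocked at chain node PeerGroup ∈ conditioning set.
  P2: blocked at chain node PeerGroup ∈ conditioning set.
  P3: blocked at chain node PeerGroup ∈ conditioning set.
{PeerGroup} satisfies the backdoor criterion.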